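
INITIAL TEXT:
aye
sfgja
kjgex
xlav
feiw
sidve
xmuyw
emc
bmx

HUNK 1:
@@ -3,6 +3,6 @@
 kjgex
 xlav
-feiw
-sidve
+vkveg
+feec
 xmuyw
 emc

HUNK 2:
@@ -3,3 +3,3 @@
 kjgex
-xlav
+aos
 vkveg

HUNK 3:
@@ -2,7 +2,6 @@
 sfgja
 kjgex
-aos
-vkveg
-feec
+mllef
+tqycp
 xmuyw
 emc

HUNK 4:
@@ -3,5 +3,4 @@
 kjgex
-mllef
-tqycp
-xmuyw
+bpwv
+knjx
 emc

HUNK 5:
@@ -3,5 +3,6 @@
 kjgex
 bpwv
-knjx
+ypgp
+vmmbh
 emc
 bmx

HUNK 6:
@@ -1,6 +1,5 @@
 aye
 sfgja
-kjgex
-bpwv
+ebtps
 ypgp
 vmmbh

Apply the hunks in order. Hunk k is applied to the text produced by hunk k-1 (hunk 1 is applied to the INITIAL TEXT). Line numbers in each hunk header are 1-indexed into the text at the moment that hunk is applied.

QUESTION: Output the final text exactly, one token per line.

Hunk 1: at line 3 remove [feiw,sidve] add [vkveg,feec] -> 9 lines: aye sfgja kjgex xlav vkveg feec xmuyw emc bmx
Hunk 2: at line 3 remove [xlav] add [aos] -> 9 lines: aye sfgja kjgex aos vkveg feec xmuyw emc bmx
Hunk 3: at line 2 remove [aos,vkveg,feec] add [mllef,tqycp] -> 8 lines: aye sfgja kjgex mllef tqycp xmuyw emc bmx
Hunk 4: at line 3 remove [mllef,tqycp,xmuyw] add [bpwv,knjx] -> 7 lines: aye sfgja kjgex bpwv knjx emc bmx
Hunk 5: at line 3 remove [knjx] add [ypgp,vmmbh] -> 8 lines: aye sfgja kjgex bpwv ypgp vmmbh emc bmx
Hunk 6: at line 1 remove [kjgex,bpwv] add [ebtps] -> 7 lines: aye sfgja ebtps ypgp vmmbh emc bmx

Answer: aye
sfgja
ebtps
ypgp
vmmbh
emc
bmx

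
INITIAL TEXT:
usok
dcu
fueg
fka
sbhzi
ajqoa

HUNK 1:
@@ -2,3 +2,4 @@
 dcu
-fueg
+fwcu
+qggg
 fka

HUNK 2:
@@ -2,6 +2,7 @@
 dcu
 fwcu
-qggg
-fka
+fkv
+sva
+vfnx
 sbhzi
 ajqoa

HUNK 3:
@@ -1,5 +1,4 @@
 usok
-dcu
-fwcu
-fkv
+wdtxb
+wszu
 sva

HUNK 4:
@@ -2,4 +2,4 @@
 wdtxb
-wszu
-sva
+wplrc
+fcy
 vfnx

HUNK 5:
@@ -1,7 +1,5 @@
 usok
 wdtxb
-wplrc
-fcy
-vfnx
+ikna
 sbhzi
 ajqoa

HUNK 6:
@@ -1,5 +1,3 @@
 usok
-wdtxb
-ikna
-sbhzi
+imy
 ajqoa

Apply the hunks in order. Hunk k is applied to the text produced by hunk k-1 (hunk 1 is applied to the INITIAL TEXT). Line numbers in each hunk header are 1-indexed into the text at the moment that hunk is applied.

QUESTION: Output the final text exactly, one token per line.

Hunk 1: at line 2 remove [fueg] add [fwcu,qggg] -> 7 lines: usok dcu fwcu qggg fka sbhzi ajqoa
Hunk 2: at line 2 remove [qggg,fka] add [fkv,sva,vfnx] -> 8 lines: usok dcu fwcu fkv sva vfnx sbhzi ajqoa
Hunk 3: at line 1 remove [dcu,fwcu,fkv] add [wdtxb,wszu] -> 7 lines: usok wdtxb wszu sva vfnx sbhzi ajqoa
Hunk 4: at line 2 remove [wszu,sva] add [wplrc,fcy] -> 7 lines: usok wdtxb wplrc fcy vfnx sbhzi ajqoa
Hunk 5: at line 1 remove [wplrc,fcy,vfnx] add [ikna] -> 5 lines: usok wdtxb ikna sbhzi ajqoa
Hunk 6: at line 1 remove [wdtxb,ikna,sbhzi] add [imy] -> 3 lines: usok imy ajqoa

Answer: usok
imy
ajqoa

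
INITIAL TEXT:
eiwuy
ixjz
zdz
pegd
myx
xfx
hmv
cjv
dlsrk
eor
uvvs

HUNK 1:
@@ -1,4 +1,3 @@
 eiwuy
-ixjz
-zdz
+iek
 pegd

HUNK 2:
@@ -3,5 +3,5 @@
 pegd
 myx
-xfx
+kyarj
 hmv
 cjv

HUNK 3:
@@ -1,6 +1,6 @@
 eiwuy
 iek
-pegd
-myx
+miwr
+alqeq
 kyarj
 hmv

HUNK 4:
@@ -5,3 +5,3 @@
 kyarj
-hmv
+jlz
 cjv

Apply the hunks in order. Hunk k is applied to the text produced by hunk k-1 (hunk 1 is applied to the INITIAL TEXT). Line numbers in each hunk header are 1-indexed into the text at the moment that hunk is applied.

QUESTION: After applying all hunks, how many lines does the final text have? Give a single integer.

Answer: 10

Derivation:
Hunk 1: at line 1 remove [ixjz,zdz] add [iek] -> 10 lines: eiwuy iek pegd myx xfx hmv cjv dlsrk eor uvvs
Hunk 2: at line 3 remove [xfx] add [kyarj] -> 10 lines: eiwuy iek pegd myx kyarj hmv cjv dlsrk eor uvvs
Hunk 3: at line 1 remove [pegd,myx] add [miwr,alqeq] -> 10 lines: eiwuy iek miwr alqeq kyarj hmv cjv dlsrk eor uvvs
Hunk 4: at line 5 remove [hmv] add [jlz] -> 10 lines: eiwuy iek miwr alqeq kyarj jlz cjv dlsrk eor uvvs
Final line count: 10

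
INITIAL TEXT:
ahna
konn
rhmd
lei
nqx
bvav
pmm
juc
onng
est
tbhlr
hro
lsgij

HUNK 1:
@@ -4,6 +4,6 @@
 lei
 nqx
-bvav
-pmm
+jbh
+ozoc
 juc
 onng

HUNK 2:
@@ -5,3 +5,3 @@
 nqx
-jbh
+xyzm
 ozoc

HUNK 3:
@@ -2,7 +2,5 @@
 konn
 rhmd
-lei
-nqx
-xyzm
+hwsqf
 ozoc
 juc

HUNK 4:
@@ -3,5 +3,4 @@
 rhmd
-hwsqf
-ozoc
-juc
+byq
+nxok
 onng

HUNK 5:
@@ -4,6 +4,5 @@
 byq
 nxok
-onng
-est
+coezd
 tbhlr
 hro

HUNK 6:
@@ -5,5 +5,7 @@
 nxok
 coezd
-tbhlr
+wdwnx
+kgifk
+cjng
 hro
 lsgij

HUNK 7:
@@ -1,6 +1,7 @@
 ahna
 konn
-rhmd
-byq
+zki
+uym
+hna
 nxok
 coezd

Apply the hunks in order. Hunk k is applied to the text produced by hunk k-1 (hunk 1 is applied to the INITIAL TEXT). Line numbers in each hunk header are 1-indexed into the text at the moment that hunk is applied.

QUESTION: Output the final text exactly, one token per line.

Answer: ahna
konn
zki
uym
hna
nxok
coezd
wdwnx
kgifk
cjng
hro
lsgij

Derivation:
Hunk 1: at line 4 remove [bvav,pmm] add [jbh,ozoc] -> 13 lines: ahna konn rhmd lei nqx jbh ozoc juc onng est tbhlr hro lsgij
Hunk 2: at line 5 remove [jbh] add [xyzm] -> 13 lines: ahna konn rhmd lei nqx xyzm ozoc juc onng est tbhlr hro lsgij
Hunk 3: at line 2 remove [lei,nqx,xyzm] add [hwsqf] -> 11 lines: ahna konn rhmd hwsqf ozoc juc onng est tbhlr hro lsgij
Hunk 4: at line 3 remove [hwsqf,ozoc,juc] add [byq,nxok] -> 10 lines: ahna konn rhmd byq nxok onng est tbhlr hro lsgij
Hunk 5: at line 4 remove [onng,est] add [coezd] -> 9 lines: ahna konn rhmd byq nxok coezd tbhlr hro lsgij
Hunk 6: at line 5 remove [tbhlr] add [wdwnx,kgifk,cjng] -> 11 lines: ahna konn rhmd byq nxok coezd wdwnx kgifk cjng hro lsgij
Hunk 7: at line 1 remove [rhmd,byq] add [zki,uym,hna] -> 12 lines: ahna konn zki uym hna nxok coezd wdwnx kgifk cjng hro lsgij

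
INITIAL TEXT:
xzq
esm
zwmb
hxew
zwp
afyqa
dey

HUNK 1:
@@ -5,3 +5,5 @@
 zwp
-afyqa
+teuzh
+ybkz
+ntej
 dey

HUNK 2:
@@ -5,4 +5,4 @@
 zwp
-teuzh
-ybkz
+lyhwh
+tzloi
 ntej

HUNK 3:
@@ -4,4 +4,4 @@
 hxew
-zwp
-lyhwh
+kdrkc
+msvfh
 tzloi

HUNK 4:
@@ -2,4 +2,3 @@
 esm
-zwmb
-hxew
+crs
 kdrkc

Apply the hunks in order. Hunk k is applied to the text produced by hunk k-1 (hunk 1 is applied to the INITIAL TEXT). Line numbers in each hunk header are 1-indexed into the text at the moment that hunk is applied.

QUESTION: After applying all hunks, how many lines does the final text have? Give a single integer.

Hunk 1: at line 5 remove [afyqa] add [teuzh,ybkz,ntej] -> 9 lines: xzq esm zwmb hxew zwp teuzh ybkz ntej dey
Hunk 2: at line 5 remove [teuzh,ybkz] add [lyhwh,tzloi] -> 9 lines: xzq esm zwmb hxew zwp lyhwh tzloi ntej dey
Hunk 3: at line 4 remove [zwp,lyhwh] add [kdrkc,msvfh] -> 9 lines: xzq esm zwmb hxew kdrkc msvfh tzloi ntej dey
Hunk 4: at line 2 remove [zwmb,hxew] add [crs] -> 8 lines: xzq esm crs kdrkc msvfh tzloi ntej dey
Final line count: 8

Answer: 8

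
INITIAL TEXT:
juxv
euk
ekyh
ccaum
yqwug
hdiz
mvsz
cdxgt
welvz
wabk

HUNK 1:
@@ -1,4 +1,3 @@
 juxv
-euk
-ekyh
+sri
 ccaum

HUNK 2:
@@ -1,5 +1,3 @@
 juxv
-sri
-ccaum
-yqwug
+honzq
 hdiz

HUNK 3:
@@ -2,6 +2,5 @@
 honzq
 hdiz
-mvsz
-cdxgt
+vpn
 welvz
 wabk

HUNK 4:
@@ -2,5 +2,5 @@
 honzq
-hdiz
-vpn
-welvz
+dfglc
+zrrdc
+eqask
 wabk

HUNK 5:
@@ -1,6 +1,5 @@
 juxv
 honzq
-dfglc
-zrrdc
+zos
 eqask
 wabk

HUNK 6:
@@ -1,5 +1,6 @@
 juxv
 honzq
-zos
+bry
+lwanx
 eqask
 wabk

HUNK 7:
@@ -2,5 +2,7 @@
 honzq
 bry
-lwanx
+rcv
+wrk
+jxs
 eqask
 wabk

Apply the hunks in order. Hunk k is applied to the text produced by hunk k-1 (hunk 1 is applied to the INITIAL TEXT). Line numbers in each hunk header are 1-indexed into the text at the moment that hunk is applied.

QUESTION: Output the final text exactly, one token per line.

Answer: juxv
honzq
bry
rcv
wrk
jxs
eqask
wabk

Derivation:
Hunk 1: at line 1 remove [euk,ekyh] add [sri] -> 9 lines: juxv sri ccaum yqwug hdiz mvsz cdxgt welvz wabk
Hunk 2: at line 1 remove [sri,ccaum,yqwug] add [honzq] -> 7 lines: juxv honzq hdiz mvsz cdxgt welvz wabk
Hunk 3: at line 2 remove [mvsz,cdxgt] add [vpn] -> 6 lines: juxv honzq hdiz vpn welvz wabk
Hunk 4: at line 2 remove [hdiz,vpn,welvz] add [dfglc,zrrdc,eqask] -> 6 lines: juxv honzq dfglc zrrdc eqask wabk
Hunk 5: at line 1 remove [dfglc,zrrdc] add [zos] -> 5 lines: juxv honzq zos eqask wabk
Hunk 6: at line 1 remove [zos] add [bry,lwanx] -> 6 lines: juxv honzq bry lwanx eqask wabk
Hunk 7: at line 2 remove [lwanx] add [rcv,wrk,jxs] -> 8 lines: juxv honzq bry rcv wrk jxs eqask wabk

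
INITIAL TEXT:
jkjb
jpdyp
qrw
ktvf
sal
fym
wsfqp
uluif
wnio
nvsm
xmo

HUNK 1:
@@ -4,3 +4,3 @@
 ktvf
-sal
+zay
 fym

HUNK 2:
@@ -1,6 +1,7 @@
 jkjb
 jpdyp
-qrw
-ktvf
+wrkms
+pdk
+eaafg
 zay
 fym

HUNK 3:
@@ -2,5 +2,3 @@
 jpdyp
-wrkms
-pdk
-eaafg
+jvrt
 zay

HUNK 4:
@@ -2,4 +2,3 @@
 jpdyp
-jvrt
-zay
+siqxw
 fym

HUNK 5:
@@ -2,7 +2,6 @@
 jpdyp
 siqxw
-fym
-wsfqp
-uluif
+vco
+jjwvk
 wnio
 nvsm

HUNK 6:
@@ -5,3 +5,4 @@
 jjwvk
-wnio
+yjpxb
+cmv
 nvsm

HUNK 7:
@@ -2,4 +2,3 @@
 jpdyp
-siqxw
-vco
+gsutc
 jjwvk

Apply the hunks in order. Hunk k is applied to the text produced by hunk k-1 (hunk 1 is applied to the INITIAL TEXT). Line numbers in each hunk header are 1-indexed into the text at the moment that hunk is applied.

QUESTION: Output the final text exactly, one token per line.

Answer: jkjb
jpdyp
gsutc
jjwvk
yjpxb
cmv
nvsm
xmo

Derivation:
Hunk 1: at line 4 remove [sal] add [zay] -> 11 lines: jkjb jpdyp qrw ktvf zay fym wsfqp uluif wnio nvsm xmo
Hunk 2: at line 1 remove [qrw,ktvf] add [wrkms,pdk,eaafg] -> 12 lines: jkjb jpdyp wrkms pdk eaafg zay fym wsfqp uluif wnio nvsm xmo
Hunk 3: at line 2 remove [wrkms,pdk,eaafg] add [jvrt] -> 10 lines: jkjb jpdyp jvrt zay fym wsfqp uluif wnio nvsm xmo
Hunk 4: at line 2 remove [jvrt,zay] add [siqxw] -> 9 lines: jkjb jpdyp siqxw fym wsfqp uluif wnio nvsm xmo
Hunk 5: at line 2 remove [fym,wsfqp,uluif] add [vco,jjwvk] -> 8 lines: jkjb jpdyp siqxw vco jjwvk wnio nvsm xmo
Hunk 6: at line 5 remove [wnio] add [yjpxb,cmv] -> 9 lines: jkjb jpdyp siqxw vco jjwvk yjpxb cmv nvsm xmo
Hunk 7: at line 2 remove [siqxw,vco] add [gsutc] -> 8 lines: jkjb jpdyp gsutc jjwvk yjpxb cmv nvsm xmo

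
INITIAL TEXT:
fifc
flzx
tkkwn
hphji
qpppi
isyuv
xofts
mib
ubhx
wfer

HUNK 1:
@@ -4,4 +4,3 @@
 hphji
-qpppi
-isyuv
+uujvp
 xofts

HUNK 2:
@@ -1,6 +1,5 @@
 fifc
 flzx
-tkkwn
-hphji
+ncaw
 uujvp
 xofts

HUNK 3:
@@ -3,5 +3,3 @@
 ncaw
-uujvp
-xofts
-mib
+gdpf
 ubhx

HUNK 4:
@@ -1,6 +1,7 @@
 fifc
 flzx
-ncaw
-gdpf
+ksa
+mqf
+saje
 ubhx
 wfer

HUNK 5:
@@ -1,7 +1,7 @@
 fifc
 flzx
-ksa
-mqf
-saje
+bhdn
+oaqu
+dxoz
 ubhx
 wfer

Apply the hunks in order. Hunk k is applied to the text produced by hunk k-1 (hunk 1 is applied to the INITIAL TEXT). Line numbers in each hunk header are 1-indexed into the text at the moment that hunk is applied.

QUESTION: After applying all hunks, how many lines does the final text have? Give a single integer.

Answer: 7

Derivation:
Hunk 1: at line 4 remove [qpppi,isyuv] add [uujvp] -> 9 lines: fifc flzx tkkwn hphji uujvp xofts mib ubhx wfer
Hunk 2: at line 1 remove [tkkwn,hphji] add [ncaw] -> 8 lines: fifc flzx ncaw uujvp xofts mib ubhx wfer
Hunk 3: at line 3 remove [uujvp,xofts,mib] add [gdpf] -> 6 lines: fifc flzx ncaw gdpf ubhx wfer
Hunk 4: at line 1 remove [ncaw,gdpf] add [ksa,mqf,saje] -> 7 lines: fifc flzx ksa mqf saje ubhx wfer
Hunk 5: at line 1 remove [ksa,mqf,saje] add [bhdn,oaqu,dxoz] -> 7 lines: fifc flzx bhdn oaqu dxoz ubhx wfer
Final line count: 7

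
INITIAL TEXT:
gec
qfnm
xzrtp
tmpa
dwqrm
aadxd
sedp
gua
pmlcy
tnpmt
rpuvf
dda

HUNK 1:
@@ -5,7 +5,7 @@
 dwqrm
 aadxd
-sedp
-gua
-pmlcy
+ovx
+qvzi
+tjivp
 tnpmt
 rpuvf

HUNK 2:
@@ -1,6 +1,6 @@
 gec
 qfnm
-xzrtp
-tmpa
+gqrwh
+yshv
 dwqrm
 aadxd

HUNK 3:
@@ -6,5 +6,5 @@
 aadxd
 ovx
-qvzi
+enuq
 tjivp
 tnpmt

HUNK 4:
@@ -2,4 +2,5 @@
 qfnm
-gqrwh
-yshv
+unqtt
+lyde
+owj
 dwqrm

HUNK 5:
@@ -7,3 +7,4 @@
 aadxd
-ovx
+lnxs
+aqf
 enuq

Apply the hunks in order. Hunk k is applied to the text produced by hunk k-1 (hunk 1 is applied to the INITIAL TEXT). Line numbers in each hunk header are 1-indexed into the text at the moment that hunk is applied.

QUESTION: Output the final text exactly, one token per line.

Hunk 1: at line 5 remove [sedp,gua,pmlcy] add [ovx,qvzi,tjivp] -> 12 lines: gec qfnm xzrtp tmpa dwqrm aadxd ovx qvzi tjivp tnpmt rpuvf dda
Hunk 2: at line 1 remove [xzrtp,tmpa] add [gqrwh,yshv] -> 12 lines: gec qfnm gqrwh yshv dwqrm aadxd ovx qvzi tjivp tnpmt rpuvf dda
Hunk 3: at line 6 remove [qvzi] add [enuq] -> 12 lines: gec qfnm gqrwh yshv dwqrm aadxd ovx enuq tjivp tnpmt rpuvf dda
Hunk 4: at line 2 remove [gqrwh,yshv] add [unqtt,lyde,owj] -> 13 lines: gec qfnm unqtt lyde owj dwqrm aadxd ovx enuq tjivp tnpmt rpuvf dda
Hunk 5: at line 7 remove [ovx] add [lnxs,aqf] -> 14 lines: gec qfnm unqtt lyde owj dwqrm aadxd lnxs aqf enuq tjivp tnpmt rpuvf dda

Answer: gec
qfnm
unqtt
lyde
owj
dwqrm
aadxd
lnxs
aqf
enuq
tjivp
tnpmt
rpuvf
dda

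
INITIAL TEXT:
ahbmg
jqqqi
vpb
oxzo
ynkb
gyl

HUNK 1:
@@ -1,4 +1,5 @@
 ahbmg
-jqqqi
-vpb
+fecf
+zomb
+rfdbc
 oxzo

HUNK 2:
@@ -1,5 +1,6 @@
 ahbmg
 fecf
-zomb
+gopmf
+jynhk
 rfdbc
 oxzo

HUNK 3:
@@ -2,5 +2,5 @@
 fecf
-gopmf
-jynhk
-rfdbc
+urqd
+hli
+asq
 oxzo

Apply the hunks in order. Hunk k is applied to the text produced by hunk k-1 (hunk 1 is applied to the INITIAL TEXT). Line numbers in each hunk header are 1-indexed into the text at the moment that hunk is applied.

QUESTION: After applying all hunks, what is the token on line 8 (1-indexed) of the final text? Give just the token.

Hunk 1: at line 1 remove [jqqqi,vpb] add [fecf,zomb,rfdbc] -> 7 lines: ahbmg fecf zomb rfdbc oxzo ynkb gyl
Hunk 2: at line 1 remove [zomb] add [gopmf,jynhk] -> 8 lines: ahbmg fecf gopmf jynhk rfdbc oxzo ynkb gyl
Hunk 3: at line 2 remove [gopmf,jynhk,rfdbc] add [urqd,hli,asq] -> 8 lines: ahbmg fecf urqd hli asq oxzo ynkb gyl
Final line 8: gyl

Answer: gyl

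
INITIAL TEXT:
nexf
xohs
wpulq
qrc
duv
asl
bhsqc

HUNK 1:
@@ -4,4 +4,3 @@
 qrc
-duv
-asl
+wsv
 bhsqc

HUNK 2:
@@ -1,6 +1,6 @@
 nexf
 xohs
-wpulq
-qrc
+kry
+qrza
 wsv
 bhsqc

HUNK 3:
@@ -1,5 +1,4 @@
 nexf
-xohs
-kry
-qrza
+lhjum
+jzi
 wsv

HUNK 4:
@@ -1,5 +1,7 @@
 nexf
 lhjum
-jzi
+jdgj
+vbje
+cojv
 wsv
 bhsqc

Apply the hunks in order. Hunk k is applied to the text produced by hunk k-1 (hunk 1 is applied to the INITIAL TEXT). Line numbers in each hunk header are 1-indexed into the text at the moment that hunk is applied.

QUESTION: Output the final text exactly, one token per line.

Hunk 1: at line 4 remove [duv,asl] add [wsv] -> 6 lines: nexf xohs wpulq qrc wsv bhsqc
Hunk 2: at line 1 remove [wpulq,qrc] add [kry,qrza] -> 6 lines: nexf xohs kry qrza wsv bhsqc
Hunk 3: at line 1 remove [xohs,kry,qrza] add [lhjum,jzi] -> 5 lines: nexf lhjum jzi wsv bhsqc
Hunk 4: at line 1 remove [jzi] add [jdgj,vbje,cojv] -> 7 lines: nexf lhjum jdgj vbje cojv wsv bhsqc

Answer: nexf
lhjum
jdgj
vbje
cojv
wsv
bhsqc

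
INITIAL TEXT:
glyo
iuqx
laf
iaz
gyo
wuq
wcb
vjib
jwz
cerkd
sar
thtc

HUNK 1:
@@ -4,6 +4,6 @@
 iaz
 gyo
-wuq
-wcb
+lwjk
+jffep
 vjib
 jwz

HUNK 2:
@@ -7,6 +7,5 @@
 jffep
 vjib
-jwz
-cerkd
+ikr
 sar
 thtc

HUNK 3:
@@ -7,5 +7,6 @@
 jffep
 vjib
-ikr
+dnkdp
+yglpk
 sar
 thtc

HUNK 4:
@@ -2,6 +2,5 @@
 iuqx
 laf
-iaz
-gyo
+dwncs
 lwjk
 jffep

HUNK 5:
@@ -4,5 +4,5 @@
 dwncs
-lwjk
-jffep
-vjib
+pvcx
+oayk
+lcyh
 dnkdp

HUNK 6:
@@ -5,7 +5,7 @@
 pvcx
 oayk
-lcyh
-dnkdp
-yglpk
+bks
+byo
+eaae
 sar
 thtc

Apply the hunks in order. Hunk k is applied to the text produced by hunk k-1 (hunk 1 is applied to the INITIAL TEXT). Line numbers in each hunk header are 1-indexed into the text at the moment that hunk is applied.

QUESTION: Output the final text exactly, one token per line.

Hunk 1: at line 4 remove [wuq,wcb] add [lwjk,jffep] -> 12 lines: glyo iuqx laf iaz gyo lwjk jffep vjib jwz cerkd sar thtc
Hunk 2: at line 7 remove [jwz,cerkd] add [ikr] -> 11 lines: glyo iuqx laf iaz gyo lwjk jffep vjib ikr sar thtc
Hunk 3: at line 7 remove [ikr] add [dnkdp,yglpk] -> 12 lines: glyo iuqx laf iaz gyo lwjk jffep vjib dnkdp yglpk sar thtc
Hunk 4: at line 2 remove [iaz,gyo] add [dwncs] -> 11 lines: glyo iuqx laf dwncs lwjk jffep vjib dnkdp yglpk sar thtc
Hunk 5: at line 4 remove [lwjk,jffep,vjib] add [pvcx,oayk,lcyh] -> 11 lines: glyo iuqx laf dwncs pvcx oayk lcyh dnkdp yglpk sar thtc
Hunk 6: at line 5 remove [lcyh,dnkdp,yglpk] add [bks,byo,eaae] -> 11 lines: glyo iuqx laf dwncs pvcx oayk bks byo eaae sar thtc

Answer: glyo
iuqx
laf
dwncs
pvcx
oayk
bks
byo
eaae
sar
thtc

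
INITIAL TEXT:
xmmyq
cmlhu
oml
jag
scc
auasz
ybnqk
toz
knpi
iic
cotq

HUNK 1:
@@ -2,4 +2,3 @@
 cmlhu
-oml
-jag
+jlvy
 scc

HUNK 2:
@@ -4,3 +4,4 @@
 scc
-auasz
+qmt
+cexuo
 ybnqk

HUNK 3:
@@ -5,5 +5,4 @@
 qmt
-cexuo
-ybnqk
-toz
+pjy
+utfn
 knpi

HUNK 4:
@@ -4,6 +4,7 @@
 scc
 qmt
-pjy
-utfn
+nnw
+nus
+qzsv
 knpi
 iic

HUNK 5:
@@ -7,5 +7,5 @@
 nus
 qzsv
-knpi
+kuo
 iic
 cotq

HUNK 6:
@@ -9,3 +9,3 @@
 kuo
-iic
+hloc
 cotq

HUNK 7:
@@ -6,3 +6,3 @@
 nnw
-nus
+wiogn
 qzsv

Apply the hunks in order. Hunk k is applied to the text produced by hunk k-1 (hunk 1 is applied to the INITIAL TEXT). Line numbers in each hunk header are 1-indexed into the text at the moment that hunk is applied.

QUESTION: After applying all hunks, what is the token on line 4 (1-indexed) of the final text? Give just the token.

Hunk 1: at line 2 remove [oml,jag] add [jlvy] -> 10 lines: xmmyq cmlhu jlvy scc auasz ybnqk toz knpi iic cotq
Hunk 2: at line 4 remove [auasz] add [qmt,cexuo] -> 11 lines: xmmyq cmlhu jlvy scc qmt cexuo ybnqk toz knpi iic cotq
Hunk 3: at line 5 remove [cexuo,ybnqk,toz] add [pjy,utfn] -> 10 lines: xmmyq cmlhu jlvy scc qmt pjy utfn knpi iic cotq
Hunk 4: at line 4 remove [pjy,utfn] add [nnw,nus,qzsv] -> 11 lines: xmmyq cmlhu jlvy scc qmt nnw nus qzsv knpi iic cotq
Hunk 5: at line 7 remove [knpi] add [kuo] -> 11 lines: xmmyq cmlhu jlvy scc qmt nnw nus qzsv kuo iic cotq
Hunk 6: at line 9 remove [iic] add [hloc] -> 11 lines: xmmyq cmlhu jlvy scc qmt nnw nus qzsv kuo hloc cotq
Hunk 7: at line 6 remove [nus] add [wiogn] -> 11 lines: xmmyq cmlhu jlvy scc qmt nnw wiogn qzsv kuo hloc cotq
Final line 4: scc

Answer: scc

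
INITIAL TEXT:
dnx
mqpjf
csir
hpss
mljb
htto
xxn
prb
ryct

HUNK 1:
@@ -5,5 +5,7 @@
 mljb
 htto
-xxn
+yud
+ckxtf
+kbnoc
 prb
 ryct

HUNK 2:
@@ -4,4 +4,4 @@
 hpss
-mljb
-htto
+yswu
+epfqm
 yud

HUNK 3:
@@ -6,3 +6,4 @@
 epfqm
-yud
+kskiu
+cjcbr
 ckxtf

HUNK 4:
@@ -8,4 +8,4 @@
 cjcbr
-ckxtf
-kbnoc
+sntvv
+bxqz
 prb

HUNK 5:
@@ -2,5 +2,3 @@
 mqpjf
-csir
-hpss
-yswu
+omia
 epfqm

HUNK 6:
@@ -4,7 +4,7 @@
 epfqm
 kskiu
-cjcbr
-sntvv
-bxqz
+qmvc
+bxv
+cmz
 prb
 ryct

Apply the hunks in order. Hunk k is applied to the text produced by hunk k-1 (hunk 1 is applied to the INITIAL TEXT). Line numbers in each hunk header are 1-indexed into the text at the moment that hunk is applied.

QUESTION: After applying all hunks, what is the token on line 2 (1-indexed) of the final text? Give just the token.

Answer: mqpjf

Derivation:
Hunk 1: at line 5 remove [xxn] add [yud,ckxtf,kbnoc] -> 11 lines: dnx mqpjf csir hpss mljb htto yud ckxtf kbnoc prb ryct
Hunk 2: at line 4 remove [mljb,htto] add [yswu,epfqm] -> 11 lines: dnx mqpjf csir hpss yswu epfqm yud ckxtf kbnoc prb ryct
Hunk 3: at line 6 remove [yud] add [kskiu,cjcbr] -> 12 lines: dnx mqpjf csir hpss yswu epfqm kskiu cjcbr ckxtf kbnoc prb ryct
Hunk 4: at line 8 remove [ckxtf,kbnoc] add [sntvv,bxqz] -> 12 lines: dnx mqpjf csir hpss yswu epfqm kskiu cjcbr sntvv bxqz prb ryct
Hunk 5: at line 2 remove [csir,hpss,yswu] add [omia] -> 10 lines: dnx mqpjf omia epfqm kskiu cjcbr sntvv bxqz prb ryct
Hunk 6: at line 4 remove [cjcbr,sntvv,bxqz] add [qmvc,bxv,cmz] -> 10 lines: dnx mqpjf omia epfqm kskiu qmvc bxv cmz prb ryct
Final line 2: mqpjf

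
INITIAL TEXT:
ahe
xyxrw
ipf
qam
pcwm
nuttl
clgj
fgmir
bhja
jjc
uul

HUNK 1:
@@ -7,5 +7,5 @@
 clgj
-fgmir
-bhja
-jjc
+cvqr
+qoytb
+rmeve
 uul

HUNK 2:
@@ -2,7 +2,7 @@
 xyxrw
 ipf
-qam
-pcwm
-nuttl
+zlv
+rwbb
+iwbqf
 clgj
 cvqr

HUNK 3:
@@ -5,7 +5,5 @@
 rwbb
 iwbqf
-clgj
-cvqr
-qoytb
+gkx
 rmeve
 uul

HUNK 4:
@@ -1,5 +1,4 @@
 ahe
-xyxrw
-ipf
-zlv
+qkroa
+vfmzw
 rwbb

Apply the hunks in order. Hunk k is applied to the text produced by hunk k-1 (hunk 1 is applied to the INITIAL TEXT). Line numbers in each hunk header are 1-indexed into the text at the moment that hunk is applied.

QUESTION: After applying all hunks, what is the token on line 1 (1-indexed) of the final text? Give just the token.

Hunk 1: at line 7 remove [fgmir,bhja,jjc] add [cvqr,qoytb,rmeve] -> 11 lines: ahe xyxrw ipf qam pcwm nuttl clgj cvqr qoytb rmeve uul
Hunk 2: at line 2 remove [qam,pcwm,nuttl] add [zlv,rwbb,iwbqf] -> 11 lines: ahe xyxrw ipf zlv rwbb iwbqf clgj cvqr qoytb rmeve uul
Hunk 3: at line 5 remove [clgj,cvqr,qoytb] add [gkx] -> 9 lines: ahe xyxrw ipf zlv rwbb iwbqf gkx rmeve uul
Hunk 4: at line 1 remove [xyxrw,ipf,zlv] add [qkroa,vfmzw] -> 8 lines: ahe qkroa vfmzw rwbb iwbqf gkx rmeve uul
Final line 1: ahe

Answer: ahe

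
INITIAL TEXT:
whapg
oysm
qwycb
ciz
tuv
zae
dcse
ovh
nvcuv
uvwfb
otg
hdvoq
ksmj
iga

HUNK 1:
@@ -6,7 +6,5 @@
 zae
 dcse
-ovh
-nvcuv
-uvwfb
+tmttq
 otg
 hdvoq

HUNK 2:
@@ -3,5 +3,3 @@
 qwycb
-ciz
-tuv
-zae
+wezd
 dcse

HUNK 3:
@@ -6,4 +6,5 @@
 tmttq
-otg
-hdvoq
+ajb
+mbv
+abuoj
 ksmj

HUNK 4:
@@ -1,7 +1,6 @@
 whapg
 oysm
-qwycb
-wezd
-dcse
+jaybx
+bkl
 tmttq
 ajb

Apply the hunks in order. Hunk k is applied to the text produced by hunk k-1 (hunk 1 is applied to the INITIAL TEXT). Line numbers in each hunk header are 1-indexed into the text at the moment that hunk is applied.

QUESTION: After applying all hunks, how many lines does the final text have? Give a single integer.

Answer: 10

Derivation:
Hunk 1: at line 6 remove [ovh,nvcuv,uvwfb] add [tmttq] -> 12 lines: whapg oysm qwycb ciz tuv zae dcse tmttq otg hdvoq ksmj iga
Hunk 2: at line 3 remove [ciz,tuv,zae] add [wezd] -> 10 lines: whapg oysm qwycb wezd dcse tmttq otg hdvoq ksmj iga
Hunk 3: at line 6 remove [otg,hdvoq] add [ajb,mbv,abuoj] -> 11 lines: whapg oysm qwycb wezd dcse tmttq ajb mbv abuoj ksmj iga
Hunk 4: at line 1 remove [qwycb,wezd,dcse] add [jaybx,bkl] -> 10 lines: whapg oysm jaybx bkl tmttq ajb mbv abuoj ksmj iga
Final line count: 10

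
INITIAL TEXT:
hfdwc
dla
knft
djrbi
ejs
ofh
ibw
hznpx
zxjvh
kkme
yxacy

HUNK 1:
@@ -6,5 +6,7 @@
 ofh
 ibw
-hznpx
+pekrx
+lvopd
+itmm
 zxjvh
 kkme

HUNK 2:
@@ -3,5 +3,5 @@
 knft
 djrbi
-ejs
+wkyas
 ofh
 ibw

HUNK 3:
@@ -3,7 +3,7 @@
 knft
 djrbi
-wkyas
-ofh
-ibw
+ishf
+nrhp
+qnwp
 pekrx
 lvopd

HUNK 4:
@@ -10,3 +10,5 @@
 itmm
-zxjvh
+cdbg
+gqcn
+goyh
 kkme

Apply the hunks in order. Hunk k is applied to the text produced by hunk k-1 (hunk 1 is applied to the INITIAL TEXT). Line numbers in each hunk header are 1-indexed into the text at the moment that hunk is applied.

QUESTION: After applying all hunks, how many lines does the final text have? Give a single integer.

Hunk 1: at line 6 remove [hznpx] add [pekrx,lvopd,itmm] -> 13 lines: hfdwc dla knft djrbi ejs ofh ibw pekrx lvopd itmm zxjvh kkme yxacy
Hunk 2: at line 3 remove [ejs] add [wkyas] -> 13 lines: hfdwc dla knft djrbi wkyas ofh ibw pekrx lvopd itmm zxjvh kkme yxacy
Hunk 3: at line 3 remove [wkyas,ofh,ibw] add [ishf,nrhp,qnwp] -> 13 lines: hfdwc dla knft djrbi ishf nrhp qnwp pekrx lvopd itmm zxjvh kkme yxacy
Hunk 4: at line 10 remove [zxjvh] add [cdbg,gqcn,goyh] -> 15 lines: hfdwc dla knft djrbi ishf nrhp qnwp pekrx lvopd itmm cdbg gqcn goyh kkme yxacy
Final line count: 15

Answer: 15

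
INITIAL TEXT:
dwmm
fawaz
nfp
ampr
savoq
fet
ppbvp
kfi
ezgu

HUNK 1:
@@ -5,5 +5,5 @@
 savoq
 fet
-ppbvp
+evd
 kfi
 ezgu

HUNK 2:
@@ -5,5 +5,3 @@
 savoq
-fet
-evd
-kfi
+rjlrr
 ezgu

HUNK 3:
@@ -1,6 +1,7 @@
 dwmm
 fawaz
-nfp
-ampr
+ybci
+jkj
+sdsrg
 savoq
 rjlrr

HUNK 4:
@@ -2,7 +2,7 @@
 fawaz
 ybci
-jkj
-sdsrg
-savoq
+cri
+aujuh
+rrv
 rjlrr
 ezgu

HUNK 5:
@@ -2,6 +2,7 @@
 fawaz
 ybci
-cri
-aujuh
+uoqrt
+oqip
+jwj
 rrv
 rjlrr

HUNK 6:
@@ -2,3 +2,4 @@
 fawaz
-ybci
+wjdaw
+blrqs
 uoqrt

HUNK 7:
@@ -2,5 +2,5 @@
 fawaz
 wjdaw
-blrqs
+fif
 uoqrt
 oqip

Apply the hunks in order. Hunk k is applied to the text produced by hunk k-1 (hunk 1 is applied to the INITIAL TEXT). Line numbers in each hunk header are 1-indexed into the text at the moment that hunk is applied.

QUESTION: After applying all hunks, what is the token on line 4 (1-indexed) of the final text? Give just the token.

Hunk 1: at line 5 remove [ppbvp] add [evd] -> 9 lines: dwmm fawaz nfp ampr savoq fet evd kfi ezgu
Hunk 2: at line 5 remove [fet,evd,kfi] add [rjlrr] -> 7 lines: dwmm fawaz nfp ampr savoq rjlrr ezgu
Hunk 3: at line 1 remove [nfp,ampr] add [ybci,jkj,sdsrg] -> 8 lines: dwmm fawaz ybci jkj sdsrg savoq rjlrr ezgu
Hunk 4: at line 2 remove [jkj,sdsrg,savoq] add [cri,aujuh,rrv] -> 8 lines: dwmm fawaz ybci cri aujuh rrv rjlrr ezgu
Hunk 5: at line 2 remove [cri,aujuh] add [uoqrt,oqip,jwj] -> 9 lines: dwmm fawaz ybci uoqrt oqip jwj rrv rjlrr ezgu
Hunk 6: at line 2 remove [ybci] add [wjdaw,blrqs] -> 10 lines: dwmm fawaz wjdaw blrqs uoqrt oqip jwj rrv rjlrr ezgu
Hunk 7: at line 2 remove [blrqs] add [fif] -> 10 lines: dwmm fawaz wjdaw fif uoqrt oqip jwj rrv rjlrr ezgu
Final line 4: fif

Answer: fif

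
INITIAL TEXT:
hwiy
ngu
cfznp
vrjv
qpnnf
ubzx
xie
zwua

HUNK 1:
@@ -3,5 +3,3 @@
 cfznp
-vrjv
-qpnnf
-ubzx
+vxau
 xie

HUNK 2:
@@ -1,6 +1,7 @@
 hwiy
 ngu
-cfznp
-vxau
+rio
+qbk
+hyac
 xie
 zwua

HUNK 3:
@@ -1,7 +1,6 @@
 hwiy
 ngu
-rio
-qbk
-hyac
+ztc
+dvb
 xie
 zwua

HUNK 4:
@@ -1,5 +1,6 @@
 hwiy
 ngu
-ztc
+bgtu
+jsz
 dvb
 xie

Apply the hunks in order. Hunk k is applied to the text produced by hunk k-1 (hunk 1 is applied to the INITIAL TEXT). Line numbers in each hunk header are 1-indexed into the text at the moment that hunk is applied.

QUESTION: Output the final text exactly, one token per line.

Answer: hwiy
ngu
bgtu
jsz
dvb
xie
zwua

Derivation:
Hunk 1: at line 3 remove [vrjv,qpnnf,ubzx] add [vxau] -> 6 lines: hwiy ngu cfznp vxau xie zwua
Hunk 2: at line 1 remove [cfznp,vxau] add [rio,qbk,hyac] -> 7 lines: hwiy ngu rio qbk hyac xie zwua
Hunk 3: at line 1 remove [rio,qbk,hyac] add [ztc,dvb] -> 6 lines: hwiy ngu ztc dvb xie zwua
Hunk 4: at line 1 remove [ztc] add [bgtu,jsz] -> 7 lines: hwiy ngu bgtu jsz dvb xie zwua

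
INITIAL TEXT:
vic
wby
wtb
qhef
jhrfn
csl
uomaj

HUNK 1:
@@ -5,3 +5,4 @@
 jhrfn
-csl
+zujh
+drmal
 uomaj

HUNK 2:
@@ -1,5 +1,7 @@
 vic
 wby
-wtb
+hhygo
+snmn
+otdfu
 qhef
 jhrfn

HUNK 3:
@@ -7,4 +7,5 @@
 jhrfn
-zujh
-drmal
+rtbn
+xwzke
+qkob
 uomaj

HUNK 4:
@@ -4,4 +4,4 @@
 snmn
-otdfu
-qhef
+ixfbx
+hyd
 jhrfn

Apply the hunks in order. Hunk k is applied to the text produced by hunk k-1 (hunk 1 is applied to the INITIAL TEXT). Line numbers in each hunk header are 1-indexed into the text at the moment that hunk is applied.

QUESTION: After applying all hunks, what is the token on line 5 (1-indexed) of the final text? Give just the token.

Hunk 1: at line 5 remove [csl] add [zujh,drmal] -> 8 lines: vic wby wtb qhef jhrfn zujh drmal uomaj
Hunk 2: at line 1 remove [wtb] add [hhygo,snmn,otdfu] -> 10 lines: vic wby hhygo snmn otdfu qhef jhrfn zujh drmal uomaj
Hunk 3: at line 7 remove [zujh,drmal] add [rtbn,xwzke,qkob] -> 11 lines: vic wby hhygo snmn otdfu qhef jhrfn rtbn xwzke qkob uomaj
Hunk 4: at line 4 remove [otdfu,qhef] add [ixfbx,hyd] -> 11 lines: vic wby hhygo snmn ixfbx hyd jhrfn rtbn xwzke qkob uomaj
Final line 5: ixfbx

Answer: ixfbx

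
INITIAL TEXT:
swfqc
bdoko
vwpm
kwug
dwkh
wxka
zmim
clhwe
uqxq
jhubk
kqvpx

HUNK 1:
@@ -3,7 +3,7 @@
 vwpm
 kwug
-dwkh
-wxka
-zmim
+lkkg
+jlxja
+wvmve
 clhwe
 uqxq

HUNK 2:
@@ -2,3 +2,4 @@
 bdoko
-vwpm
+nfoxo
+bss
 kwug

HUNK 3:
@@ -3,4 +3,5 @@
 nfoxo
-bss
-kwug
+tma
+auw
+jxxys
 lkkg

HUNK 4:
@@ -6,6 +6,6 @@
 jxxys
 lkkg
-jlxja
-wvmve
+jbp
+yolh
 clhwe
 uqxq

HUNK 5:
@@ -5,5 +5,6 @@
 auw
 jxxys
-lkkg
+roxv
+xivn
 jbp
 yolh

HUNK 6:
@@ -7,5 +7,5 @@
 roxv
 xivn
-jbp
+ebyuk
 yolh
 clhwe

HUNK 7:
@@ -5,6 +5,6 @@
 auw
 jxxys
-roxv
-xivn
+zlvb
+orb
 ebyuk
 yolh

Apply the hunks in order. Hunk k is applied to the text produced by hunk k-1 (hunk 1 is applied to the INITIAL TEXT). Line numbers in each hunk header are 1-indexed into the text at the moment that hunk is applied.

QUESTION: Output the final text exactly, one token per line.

Answer: swfqc
bdoko
nfoxo
tma
auw
jxxys
zlvb
orb
ebyuk
yolh
clhwe
uqxq
jhubk
kqvpx

Derivation:
Hunk 1: at line 3 remove [dwkh,wxka,zmim] add [lkkg,jlxja,wvmve] -> 11 lines: swfqc bdoko vwpm kwug lkkg jlxja wvmve clhwe uqxq jhubk kqvpx
Hunk 2: at line 2 remove [vwpm] add [nfoxo,bss] -> 12 lines: swfqc bdoko nfoxo bss kwug lkkg jlxja wvmve clhwe uqxq jhubk kqvpx
Hunk 3: at line 3 remove [bss,kwug] add [tma,auw,jxxys] -> 13 lines: swfqc bdoko nfoxo tma auw jxxys lkkg jlxja wvmve clhwe uqxq jhubk kqvpx
Hunk 4: at line 6 remove [jlxja,wvmve] add [jbp,yolh] -> 13 lines: swfqc bdoko nfoxo tma auw jxxys lkkg jbp yolh clhwe uqxq jhubk kqvpx
Hunk 5: at line 5 remove [lkkg] add [roxv,xivn] -> 14 lines: swfqc bdoko nfoxo tma auw jxxys roxv xivn jbp yolh clhwe uqxq jhubk kqvpx
Hunk 6: at line 7 remove [jbp] add [ebyuk] -> 14 lines: swfqc bdoko nfoxo tma auw jxxys roxv xivn ebyuk yolh clhwe uqxq jhubk kqvpx
Hunk 7: at line 5 remove [roxv,xivn] add [zlvb,orb] -> 14 lines: swfqc bdoko nfoxo tma auw jxxys zlvb orb ebyuk yolh clhwe uqxq jhubk kqvpx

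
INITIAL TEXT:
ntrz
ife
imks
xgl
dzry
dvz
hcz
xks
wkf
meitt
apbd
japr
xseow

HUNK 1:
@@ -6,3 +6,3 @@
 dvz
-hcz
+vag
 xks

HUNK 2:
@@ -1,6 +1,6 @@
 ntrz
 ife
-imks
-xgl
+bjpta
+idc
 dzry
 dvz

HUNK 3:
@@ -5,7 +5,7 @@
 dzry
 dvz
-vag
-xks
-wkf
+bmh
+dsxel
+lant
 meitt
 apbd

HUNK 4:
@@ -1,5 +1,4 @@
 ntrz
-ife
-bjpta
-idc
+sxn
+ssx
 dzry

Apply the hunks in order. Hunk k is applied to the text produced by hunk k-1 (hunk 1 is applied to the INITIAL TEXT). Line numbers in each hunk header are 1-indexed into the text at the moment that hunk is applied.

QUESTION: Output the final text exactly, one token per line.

Answer: ntrz
sxn
ssx
dzry
dvz
bmh
dsxel
lant
meitt
apbd
japr
xseow

Derivation:
Hunk 1: at line 6 remove [hcz] add [vag] -> 13 lines: ntrz ife imks xgl dzry dvz vag xks wkf meitt apbd japr xseow
Hunk 2: at line 1 remove [imks,xgl] add [bjpta,idc] -> 13 lines: ntrz ife bjpta idc dzry dvz vag xks wkf meitt apbd japr xseow
Hunk 3: at line 5 remove [vag,xks,wkf] add [bmh,dsxel,lant] -> 13 lines: ntrz ife bjpta idc dzry dvz bmh dsxel lant meitt apbd japr xseow
Hunk 4: at line 1 remove [ife,bjpta,idc] add [sxn,ssx] -> 12 lines: ntrz sxn ssx dzry dvz bmh dsxel lant meitt apbd japr xseow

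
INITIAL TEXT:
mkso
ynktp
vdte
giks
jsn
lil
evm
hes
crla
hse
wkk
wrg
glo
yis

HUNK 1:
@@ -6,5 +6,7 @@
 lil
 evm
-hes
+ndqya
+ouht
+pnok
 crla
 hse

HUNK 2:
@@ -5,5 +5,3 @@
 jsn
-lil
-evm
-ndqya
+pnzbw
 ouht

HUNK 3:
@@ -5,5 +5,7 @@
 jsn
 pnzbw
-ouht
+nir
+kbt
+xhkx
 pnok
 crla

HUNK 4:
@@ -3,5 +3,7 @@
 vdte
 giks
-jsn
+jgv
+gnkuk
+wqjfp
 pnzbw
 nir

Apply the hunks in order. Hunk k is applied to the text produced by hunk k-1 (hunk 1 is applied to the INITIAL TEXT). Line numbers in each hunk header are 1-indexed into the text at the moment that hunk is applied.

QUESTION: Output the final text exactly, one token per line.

Answer: mkso
ynktp
vdte
giks
jgv
gnkuk
wqjfp
pnzbw
nir
kbt
xhkx
pnok
crla
hse
wkk
wrg
glo
yis

Derivation:
Hunk 1: at line 6 remove [hes] add [ndqya,ouht,pnok] -> 16 lines: mkso ynktp vdte giks jsn lil evm ndqya ouht pnok crla hse wkk wrg glo yis
Hunk 2: at line 5 remove [lil,evm,ndqya] add [pnzbw] -> 14 lines: mkso ynktp vdte giks jsn pnzbw ouht pnok crla hse wkk wrg glo yis
Hunk 3: at line 5 remove [ouht] add [nir,kbt,xhkx] -> 16 lines: mkso ynktp vdte giks jsn pnzbw nir kbt xhkx pnok crla hse wkk wrg glo yis
Hunk 4: at line 3 remove [jsn] add [jgv,gnkuk,wqjfp] -> 18 lines: mkso ynktp vdte giks jgv gnkuk wqjfp pnzbw nir kbt xhkx pnok crla hse wkk wrg glo yis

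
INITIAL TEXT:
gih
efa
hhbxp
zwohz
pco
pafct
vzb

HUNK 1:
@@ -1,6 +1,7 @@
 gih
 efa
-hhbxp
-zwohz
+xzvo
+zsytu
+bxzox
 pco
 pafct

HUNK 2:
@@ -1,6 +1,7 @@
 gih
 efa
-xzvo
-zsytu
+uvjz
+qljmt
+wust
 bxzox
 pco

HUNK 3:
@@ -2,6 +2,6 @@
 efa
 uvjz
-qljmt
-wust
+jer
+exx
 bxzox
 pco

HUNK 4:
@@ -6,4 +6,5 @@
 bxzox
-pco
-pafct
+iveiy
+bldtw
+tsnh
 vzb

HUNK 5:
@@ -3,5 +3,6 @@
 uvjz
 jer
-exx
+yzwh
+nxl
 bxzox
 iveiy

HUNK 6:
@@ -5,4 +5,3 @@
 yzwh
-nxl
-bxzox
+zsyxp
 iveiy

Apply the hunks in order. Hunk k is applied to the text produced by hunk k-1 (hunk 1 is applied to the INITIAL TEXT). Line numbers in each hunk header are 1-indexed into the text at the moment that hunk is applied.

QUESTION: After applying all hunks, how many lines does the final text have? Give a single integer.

Answer: 10

Derivation:
Hunk 1: at line 1 remove [hhbxp,zwohz] add [xzvo,zsytu,bxzox] -> 8 lines: gih efa xzvo zsytu bxzox pco pafct vzb
Hunk 2: at line 1 remove [xzvo,zsytu] add [uvjz,qljmt,wust] -> 9 lines: gih efa uvjz qljmt wust bxzox pco pafct vzb
Hunk 3: at line 2 remove [qljmt,wust] add [jer,exx] -> 9 lines: gih efa uvjz jer exx bxzox pco pafct vzb
Hunk 4: at line 6 remove [pco,pafct] add [iveiy,bldtw,tsnh] -> 10 lines: gih efa uvjz jer exx bxzox iveiy bldtw tsnh vzb
Hunk 5: at line 3 remove [exx] add [yzwh,nxl] -> 11 lines: gih efa uvjz jer yzwh nxl bxzox iveiy bldtw tsnh vzb
Hunk 6: at line 5 remove [nxl,bxzox] add [zsyxp] -> 10 lines: gih efa uvjz jer yzwh zsyxp iveiy bldtw tsnh vzb
Final line count: 10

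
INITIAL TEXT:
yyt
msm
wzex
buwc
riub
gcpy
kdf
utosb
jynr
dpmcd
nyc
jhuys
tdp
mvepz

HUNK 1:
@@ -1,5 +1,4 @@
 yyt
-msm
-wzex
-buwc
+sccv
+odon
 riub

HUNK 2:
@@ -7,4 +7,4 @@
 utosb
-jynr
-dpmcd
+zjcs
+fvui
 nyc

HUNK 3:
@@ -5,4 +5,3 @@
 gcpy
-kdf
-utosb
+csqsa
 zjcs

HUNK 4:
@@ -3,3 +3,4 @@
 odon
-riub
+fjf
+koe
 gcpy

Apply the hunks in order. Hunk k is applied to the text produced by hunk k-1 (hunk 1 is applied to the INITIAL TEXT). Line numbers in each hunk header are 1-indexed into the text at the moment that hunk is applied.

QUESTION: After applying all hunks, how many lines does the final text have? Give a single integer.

Hunk 1: at line 1 remove [msm,wzex,buwc] add [sccv,odon] -> 13 lines: yyt sccv odon riub gcpy kdf utosb jynr dpmcd nyc jhuys tdp mvepz
Hunk 2: at line 7 remove [jynr,dpmcd] add [zjcs,fvui] -> 13 lines: yyt sccv odon riub gcpy kdf utosb zjcs fvui nyc jhuys tdp mvepz
Hunk 3: at line 5 remove [kdf,utosb] add [csqsa] -> 12 lines: yyt sccv odon riub gcpy csqsa zjcs fvui nyc jhuys tdp mvepz
Hunk 4: at line 3 remove [riub] add [fjf,koe] -> 13 lines: yyt sccv odon fjf koe gcpy csqsa zjcs fvui nyc jhuys tdp mvepz
Final line count: 13

Answer: 13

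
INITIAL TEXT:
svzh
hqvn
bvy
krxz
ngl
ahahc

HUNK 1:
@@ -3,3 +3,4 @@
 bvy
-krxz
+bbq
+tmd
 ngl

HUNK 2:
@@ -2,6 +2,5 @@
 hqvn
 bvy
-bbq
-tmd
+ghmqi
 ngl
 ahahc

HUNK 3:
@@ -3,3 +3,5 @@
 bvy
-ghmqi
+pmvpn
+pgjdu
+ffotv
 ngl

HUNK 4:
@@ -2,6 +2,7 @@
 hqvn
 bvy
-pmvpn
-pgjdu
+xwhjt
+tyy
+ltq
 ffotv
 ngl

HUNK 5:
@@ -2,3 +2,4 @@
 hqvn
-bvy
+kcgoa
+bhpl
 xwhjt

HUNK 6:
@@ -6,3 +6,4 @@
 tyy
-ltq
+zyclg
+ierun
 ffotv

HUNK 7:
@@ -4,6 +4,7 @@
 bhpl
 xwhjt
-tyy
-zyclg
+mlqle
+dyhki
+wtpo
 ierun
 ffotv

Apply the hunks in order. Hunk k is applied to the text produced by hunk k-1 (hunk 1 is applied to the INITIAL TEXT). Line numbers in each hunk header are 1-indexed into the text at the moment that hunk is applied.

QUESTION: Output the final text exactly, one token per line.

Answer: svzh
hqvn
kcgoa
bhpl
xwhjt
mlqle
dyhki
wtpo
ierun
ffotv
ngl
ahahc

Derivation:
Hunk 1: at line 3 remove [krxz] add [bbq,tmd] -> 7 lines: svzh hqvn bvy bbq tmd ngl ahahc
Hunk 2: at line 2 remove [bbq,tmd] add [ghmqi] -> 6 lines: svzh hqvn bvy ghmqi ngl ahahc
Hunk 3: at line 3 remove [ghmqi] add [pmvpn,pgjdu,ffotv] -> 8 lines: svzh hqvn bvy pmvpn pgjdu ffotv ngl ahahc
Hunk 4: at line 2 remove [pmvpn,pgjdu] add [xwhjt,tyy,ltq] -> 9 lines: svzh hqvn bvy xwhjt tyy ltq ffotv ngl ahahc
Hunk 5: at line 2 remove [bvy] add [kcgoa,bhpl] -> 10 lines: svzh hqvn kcgoa bhpl xwhjt tyy ltq ffotv ngl ahahc
Hunk 6: at line 6 remove [ltq] add [zyclg,ierun] -> 11 lines: svzh hqvn kcgoa bhpl xwhjt tyy zyclg ierun ffotv ngl ahahc
Hunk 7: at line 4 remove [tyy,zyclg] add [mlqle,dyhki,wtpo] -> 12 lines: svzh hqvn kcgoa bhpl xwhjt mlqle dyhki wtpo ierun ffotv ngl ahahc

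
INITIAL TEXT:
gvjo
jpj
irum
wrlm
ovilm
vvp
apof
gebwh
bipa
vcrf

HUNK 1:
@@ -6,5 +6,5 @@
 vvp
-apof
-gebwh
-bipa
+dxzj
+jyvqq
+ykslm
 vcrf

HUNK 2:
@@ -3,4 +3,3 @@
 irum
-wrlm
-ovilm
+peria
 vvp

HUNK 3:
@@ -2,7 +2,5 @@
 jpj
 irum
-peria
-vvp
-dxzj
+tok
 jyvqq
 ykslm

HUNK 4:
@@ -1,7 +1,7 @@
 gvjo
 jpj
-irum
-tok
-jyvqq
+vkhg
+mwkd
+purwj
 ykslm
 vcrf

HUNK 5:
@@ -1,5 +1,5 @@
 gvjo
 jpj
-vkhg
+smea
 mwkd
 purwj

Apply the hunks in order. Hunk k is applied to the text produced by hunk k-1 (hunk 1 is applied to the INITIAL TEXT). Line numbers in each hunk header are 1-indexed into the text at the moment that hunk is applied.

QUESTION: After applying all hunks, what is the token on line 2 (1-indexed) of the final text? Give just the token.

Answer: jpj

Derivation:
Hunk 1: at line 6 remove [apof,gebwh,bipa] add [dxzj,jyvqq,ykslm] -> 10 lines: gvjo jpj irum wrlm ovilm vvp dxzj jyvqq ykslm vcrf
Hunk 2: at line 3 remove [wrlm,ovilm] add [peria] -> 9 lines: gvjo jpj irum peria vvp dxzj jyvqq ykslm vcrf
Hunk 3: at line 2 remove [peria,vvp,dxzj] add [tok] -> 7 lines: gvjo jpj irum tok jyvqq ykslm vcrf
Hunk 4: at line 1 remove [irum,tok,jyvqq] add [vkhg,mwkd,purwj] -> 7 lines: gvjo jpj vkhg mwkd purwj ykslm vcrf
Hunk 5: at line 1 remove [vkhg] add [smea] -> 7 lines: gvjo jpj smea mwkd purwj ykslm vcrf
Final line 2: jpj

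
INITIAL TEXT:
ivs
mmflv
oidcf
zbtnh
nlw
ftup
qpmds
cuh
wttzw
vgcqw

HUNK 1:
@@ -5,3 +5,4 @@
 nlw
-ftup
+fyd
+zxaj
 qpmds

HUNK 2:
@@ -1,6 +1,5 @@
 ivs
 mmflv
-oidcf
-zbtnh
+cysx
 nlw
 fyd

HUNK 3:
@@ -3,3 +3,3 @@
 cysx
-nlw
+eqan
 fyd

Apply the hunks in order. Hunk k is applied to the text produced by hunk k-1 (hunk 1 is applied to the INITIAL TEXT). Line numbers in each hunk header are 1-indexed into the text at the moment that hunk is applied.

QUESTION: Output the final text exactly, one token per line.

Answer: ivs
mmflv
cysx
eqan
fyd
zxaj
qpmds
cuh
wttzw
vgcqw

Derivation:
Hunk 1: at line 5 remove [ftup] add [fyd,zxaj] -> 11 lines: ivs mmflv oidcf zbtnh nlw fyd zxaj qpmds cuh wttzw vgcqw
Hunk 2: at line 1 remove [oidcf,zbtnh] add [cysx] -> 10 lines: ivs mmflv cysx nlw fyd zxaj qpmds cuh wttzw vgcqw
Hunk 3: at line 3 remove [nlw] add [eqan] -> 10 lines: ivs mmflv cysx eqan fyd zxaj qpmds cuh wttzw vgcqw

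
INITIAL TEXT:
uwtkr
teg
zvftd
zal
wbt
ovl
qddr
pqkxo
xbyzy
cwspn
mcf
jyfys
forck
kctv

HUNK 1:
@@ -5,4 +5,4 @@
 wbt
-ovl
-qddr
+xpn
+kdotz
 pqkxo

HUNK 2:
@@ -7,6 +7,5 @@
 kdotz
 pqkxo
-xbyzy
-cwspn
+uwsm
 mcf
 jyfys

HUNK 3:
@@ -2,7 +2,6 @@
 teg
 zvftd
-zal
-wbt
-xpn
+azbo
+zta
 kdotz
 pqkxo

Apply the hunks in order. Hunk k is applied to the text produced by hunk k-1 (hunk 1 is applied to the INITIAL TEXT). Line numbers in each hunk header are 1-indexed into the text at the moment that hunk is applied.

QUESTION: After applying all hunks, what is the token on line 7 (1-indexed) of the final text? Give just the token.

Hunk 1: at line 5 remove [ovl,qddr] add [xpn,kdotz] -> 14 lines: uwtkr teg zvftd zal wbt xpn kdotz pqkxo xbyzy cwspn mcf jyfys forck kctv
Hunk 2: at line 7 remove [xbyzy,cwspn] add [uwsm] -> 13 lines: uwtkr teg zvftd zal wbt xpn kdotz pqkxo uwsm mcf jyfys forck kctv
Hunk 3: at line 2 remove [zal,wbt,xpn] add [azbo,zta] -> 12 lines: uwtkr teg zvftd azbo zta kdotz pqkxo uwsm mcf jyfys forck kctv
Final line 7: pqkxo

Answer: pqkxo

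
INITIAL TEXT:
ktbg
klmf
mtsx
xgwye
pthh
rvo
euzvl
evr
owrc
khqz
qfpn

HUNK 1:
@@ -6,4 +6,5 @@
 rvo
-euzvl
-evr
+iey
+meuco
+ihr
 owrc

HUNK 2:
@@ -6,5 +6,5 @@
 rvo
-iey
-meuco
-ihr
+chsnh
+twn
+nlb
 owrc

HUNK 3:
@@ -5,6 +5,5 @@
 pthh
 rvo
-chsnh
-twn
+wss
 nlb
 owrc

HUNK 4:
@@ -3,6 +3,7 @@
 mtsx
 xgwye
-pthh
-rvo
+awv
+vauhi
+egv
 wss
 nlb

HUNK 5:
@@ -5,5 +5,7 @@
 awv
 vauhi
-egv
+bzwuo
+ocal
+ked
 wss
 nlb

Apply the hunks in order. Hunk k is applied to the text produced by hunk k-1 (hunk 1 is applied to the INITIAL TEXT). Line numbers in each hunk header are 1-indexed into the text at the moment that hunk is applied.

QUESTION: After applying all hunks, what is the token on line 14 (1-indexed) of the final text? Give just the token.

Hunk 1: at line 6 remove [euzvl,evr] add [iey,meuco,ihr] -> 12 lines: ktbg klmf mtsx xgwye pthh rvo iey meuco ihr owrc khqz qfpn
Hunk 2: at line 6 remove [iey,meuco,ihr] add [chsnh,twn,nlb] -> 12 lines: ktbg klmf mtsx xgwye pthh rvo chsnh twn nlb owrc khqz qfpn
Hunk 3: at line 5 remove [chsnh,twn] add [wss] -> 11 lines: ktbg klmf mtsx xgwye pthh rvo wss nlb owrc khqz qfpn
Hunk 4: at line 3 remove [pthh,rvo] add [awv,vauhi,egv] -> 12 lines: ktbg klmf mtsx xgwye awv vauhi egv wss nlb owrc khqz qfpn
Hunk 5: at line 5 remove [egv] add [bzwuo,ocal,ked] -> 14 lines: ktbg klmf mtsx xgwye awv vauhi bzwuo ocal ked wss nlb owrc khqz qfpn
Final line 14: qfpn

Answer: qfpn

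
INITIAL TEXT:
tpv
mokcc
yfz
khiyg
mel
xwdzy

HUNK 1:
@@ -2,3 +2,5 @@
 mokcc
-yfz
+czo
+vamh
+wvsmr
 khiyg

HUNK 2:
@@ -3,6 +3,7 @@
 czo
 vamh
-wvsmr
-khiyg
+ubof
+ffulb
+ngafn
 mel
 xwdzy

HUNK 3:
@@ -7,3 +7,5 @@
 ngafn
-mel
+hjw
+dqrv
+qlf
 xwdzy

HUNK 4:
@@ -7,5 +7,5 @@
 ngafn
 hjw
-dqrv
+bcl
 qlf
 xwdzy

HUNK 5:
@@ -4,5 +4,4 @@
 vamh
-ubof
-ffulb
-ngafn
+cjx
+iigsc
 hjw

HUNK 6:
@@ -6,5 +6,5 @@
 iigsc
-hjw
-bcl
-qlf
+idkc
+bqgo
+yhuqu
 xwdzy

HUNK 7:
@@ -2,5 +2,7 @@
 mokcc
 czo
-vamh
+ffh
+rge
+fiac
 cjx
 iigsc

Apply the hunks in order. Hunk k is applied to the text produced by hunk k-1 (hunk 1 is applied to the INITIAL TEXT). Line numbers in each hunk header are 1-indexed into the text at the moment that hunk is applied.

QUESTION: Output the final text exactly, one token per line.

Hunk 1: at line 2 remove [yfz] add [czo,vamh,wvsmr] -> 8 lines: tpv mokcc czo vamh wvsmr khiyg mel xwdzy
Hunk 2: at line 3 remove [wvsmr,khiyg] add [ubof,ffulb,ngafn] -> 9 lines: tpv mokcc czo vamh ubof ffulb ngafn mel xwdzy
Hunk 3: at line 7 remove [mel] add [hjw,dqrv,qlf] -> 11 lines: tpv mokcc czo vamh ubof ffulb ngafn hjw dqrv qlf xwdzy
Hunk 4: at line 7 remove [dqrv] add [bcl] -> 11 lines: tpv mokcc czo vamh ubof ffulb ngafn hjw bcl qlf xwdzy
Hunk 5: at line 4 remove [ubof,ffulb,ngafn] add [cjx,iigsc] -> 10 lines: tpv mokcc czo vamh cjx iigsc hjw bcl qlf xwdzy
Hunk 6: at line 6 remove [hjw,bcl,qlf] add [idkc,bqgo,yhuqu] -> 10 lines: tpv mokcc czo vamh cjx iigsc idkc bqgo yhuqu xwdzy
Hunk 7: at line 2 remove [vamh] add [ffh,rge,fiac] -> 12 lines: tpv mokcc czo ffh rge fiac cjx iigsc idkc bqgo yhuqu xwdzy

Answer: tpv
mokcc
czo
ffh
rge
fiac
cjx
iigsc
idkc
bqgo
yhuqu
xwdzy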